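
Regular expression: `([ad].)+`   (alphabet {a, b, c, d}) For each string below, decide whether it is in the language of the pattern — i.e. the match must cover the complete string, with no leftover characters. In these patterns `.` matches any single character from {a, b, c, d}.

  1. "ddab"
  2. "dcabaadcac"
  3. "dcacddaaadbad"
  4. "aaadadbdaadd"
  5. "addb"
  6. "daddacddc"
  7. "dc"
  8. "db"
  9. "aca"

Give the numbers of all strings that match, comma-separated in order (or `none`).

1 → match
2 → match
3 → no match
4 → no match
5 → match
6 → no match
7 → match
8 → match
9 → no match

1, 2, 5, 7, 8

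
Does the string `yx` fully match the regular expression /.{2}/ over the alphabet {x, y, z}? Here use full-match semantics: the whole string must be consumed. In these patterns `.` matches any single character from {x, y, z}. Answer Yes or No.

Yes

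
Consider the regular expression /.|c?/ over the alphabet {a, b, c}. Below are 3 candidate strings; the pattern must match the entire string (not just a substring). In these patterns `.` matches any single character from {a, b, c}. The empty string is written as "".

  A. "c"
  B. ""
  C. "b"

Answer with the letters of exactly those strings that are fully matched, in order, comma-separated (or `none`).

A, B, C

A → match
B → match
C → match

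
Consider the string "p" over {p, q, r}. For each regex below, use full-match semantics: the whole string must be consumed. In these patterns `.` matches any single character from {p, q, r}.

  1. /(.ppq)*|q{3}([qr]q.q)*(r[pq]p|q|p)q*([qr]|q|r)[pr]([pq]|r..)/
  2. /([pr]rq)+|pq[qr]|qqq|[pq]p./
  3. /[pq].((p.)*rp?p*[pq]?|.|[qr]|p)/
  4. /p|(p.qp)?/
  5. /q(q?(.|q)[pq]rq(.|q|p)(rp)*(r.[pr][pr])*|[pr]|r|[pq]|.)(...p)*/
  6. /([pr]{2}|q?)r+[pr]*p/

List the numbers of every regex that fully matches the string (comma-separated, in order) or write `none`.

1 → no match
2 → no match
3 → no match
4 → match
5 → no match — must start with "q"
6 → no match

4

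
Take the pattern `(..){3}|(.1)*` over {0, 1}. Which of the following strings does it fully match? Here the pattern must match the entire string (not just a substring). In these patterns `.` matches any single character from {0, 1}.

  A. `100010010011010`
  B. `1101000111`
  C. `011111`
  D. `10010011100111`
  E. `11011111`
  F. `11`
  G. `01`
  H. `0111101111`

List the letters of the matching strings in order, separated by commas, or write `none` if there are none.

C, E, F, G

A → no match
B. `1101000111` → no match
C. `011111` → match
D → no match
E. `11011111` → match
F. `11` → match
G. `01` → match
H. `0111101111` → no match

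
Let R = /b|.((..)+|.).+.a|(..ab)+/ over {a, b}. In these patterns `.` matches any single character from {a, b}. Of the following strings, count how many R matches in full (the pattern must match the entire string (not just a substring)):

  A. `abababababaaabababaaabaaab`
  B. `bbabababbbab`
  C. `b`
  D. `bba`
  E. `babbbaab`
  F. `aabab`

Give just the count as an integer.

A → no match
B → match
C → match
D → no match
E → no match
F → no match
Total matched: 2

2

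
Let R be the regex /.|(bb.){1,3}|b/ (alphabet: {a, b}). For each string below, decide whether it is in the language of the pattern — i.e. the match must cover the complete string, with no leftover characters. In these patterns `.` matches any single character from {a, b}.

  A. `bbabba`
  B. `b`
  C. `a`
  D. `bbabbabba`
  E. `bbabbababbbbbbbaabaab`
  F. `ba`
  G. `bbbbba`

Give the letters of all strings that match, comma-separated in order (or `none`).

A → match
B → match
C → match
D → match
E → no match
F → no match
G → match

A, B, C, D, G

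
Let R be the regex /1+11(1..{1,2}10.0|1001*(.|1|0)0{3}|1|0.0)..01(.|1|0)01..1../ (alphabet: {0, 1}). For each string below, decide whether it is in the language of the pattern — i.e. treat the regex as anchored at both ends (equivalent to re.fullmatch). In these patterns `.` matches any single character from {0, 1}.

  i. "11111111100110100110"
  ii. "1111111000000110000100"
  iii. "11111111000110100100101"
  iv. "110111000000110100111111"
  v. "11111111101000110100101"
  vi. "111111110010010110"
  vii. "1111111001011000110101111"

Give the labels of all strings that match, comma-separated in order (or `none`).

i, iii

i → match
ii → no match
iii → match
iv → no match
v → no match
vi → no match
vii → no match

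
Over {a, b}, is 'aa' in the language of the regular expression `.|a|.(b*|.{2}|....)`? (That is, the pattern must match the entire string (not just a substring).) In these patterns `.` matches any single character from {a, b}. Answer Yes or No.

No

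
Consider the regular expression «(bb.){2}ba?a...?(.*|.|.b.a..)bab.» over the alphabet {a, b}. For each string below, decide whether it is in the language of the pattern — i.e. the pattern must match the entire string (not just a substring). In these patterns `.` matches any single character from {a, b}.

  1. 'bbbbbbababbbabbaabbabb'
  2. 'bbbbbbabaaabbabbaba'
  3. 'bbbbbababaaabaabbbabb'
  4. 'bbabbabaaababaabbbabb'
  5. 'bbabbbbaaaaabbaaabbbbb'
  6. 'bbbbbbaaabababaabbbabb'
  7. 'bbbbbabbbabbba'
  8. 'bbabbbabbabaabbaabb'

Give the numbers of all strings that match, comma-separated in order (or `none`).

1 → no match
2 → no match
3 → match
4 → match
5 → no match
6 → no match
7 → no match
8 → no match

3, 4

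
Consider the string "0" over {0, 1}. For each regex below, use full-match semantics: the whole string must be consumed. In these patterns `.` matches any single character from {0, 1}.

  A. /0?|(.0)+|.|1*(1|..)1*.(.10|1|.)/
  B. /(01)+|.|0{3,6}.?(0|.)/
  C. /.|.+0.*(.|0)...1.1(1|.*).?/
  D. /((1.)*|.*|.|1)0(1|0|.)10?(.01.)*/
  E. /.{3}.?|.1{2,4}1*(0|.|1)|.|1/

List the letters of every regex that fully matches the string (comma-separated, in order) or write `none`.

A → match
B → match
C → match
D → no match
E → match

A, B, C, E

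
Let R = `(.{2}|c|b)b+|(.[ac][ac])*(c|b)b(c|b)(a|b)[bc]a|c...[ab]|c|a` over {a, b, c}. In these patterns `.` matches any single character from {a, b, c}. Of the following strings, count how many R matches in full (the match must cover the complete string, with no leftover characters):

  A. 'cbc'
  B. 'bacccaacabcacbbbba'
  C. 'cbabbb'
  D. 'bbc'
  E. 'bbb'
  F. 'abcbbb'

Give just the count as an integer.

A → no match
B → match
C → no match
D → no match
E → match
F → no match
Total matched: 2

2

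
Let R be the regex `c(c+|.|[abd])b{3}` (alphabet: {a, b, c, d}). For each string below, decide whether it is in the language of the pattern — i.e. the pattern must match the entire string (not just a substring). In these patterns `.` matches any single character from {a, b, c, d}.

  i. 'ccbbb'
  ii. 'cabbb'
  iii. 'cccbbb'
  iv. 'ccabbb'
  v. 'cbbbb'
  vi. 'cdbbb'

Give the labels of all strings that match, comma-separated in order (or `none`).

i, ii, iii, v, vi

i → match
ii → match
iii → match
iv → no match
v → match
vi → match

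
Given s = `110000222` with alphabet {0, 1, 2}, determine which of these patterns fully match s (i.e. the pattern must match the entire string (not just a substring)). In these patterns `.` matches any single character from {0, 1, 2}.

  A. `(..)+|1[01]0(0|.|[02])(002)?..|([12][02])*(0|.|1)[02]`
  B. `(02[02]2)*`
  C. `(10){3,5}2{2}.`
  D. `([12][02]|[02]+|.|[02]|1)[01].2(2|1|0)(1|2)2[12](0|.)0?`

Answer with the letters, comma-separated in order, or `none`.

A → match
B → no match
C → no match — must start with `10`
D → no match

A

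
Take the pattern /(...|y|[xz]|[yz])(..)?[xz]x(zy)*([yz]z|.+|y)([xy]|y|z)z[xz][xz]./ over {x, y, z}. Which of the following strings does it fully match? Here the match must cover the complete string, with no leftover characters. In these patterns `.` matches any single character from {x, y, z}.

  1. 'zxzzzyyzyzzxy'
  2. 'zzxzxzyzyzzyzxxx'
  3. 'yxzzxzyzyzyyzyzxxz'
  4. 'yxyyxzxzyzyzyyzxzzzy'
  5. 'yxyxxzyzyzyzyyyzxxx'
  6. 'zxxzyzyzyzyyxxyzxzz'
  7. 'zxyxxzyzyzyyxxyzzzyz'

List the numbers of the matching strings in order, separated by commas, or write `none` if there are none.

1 → no match
2 → match
3 → match
4 → match
5 → match
6 → match
7 → no match

2, 3, 4, 5, 6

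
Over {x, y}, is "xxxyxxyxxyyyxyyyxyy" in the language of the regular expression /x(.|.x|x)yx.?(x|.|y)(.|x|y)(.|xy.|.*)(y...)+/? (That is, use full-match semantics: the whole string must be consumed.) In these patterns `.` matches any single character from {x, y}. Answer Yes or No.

Yes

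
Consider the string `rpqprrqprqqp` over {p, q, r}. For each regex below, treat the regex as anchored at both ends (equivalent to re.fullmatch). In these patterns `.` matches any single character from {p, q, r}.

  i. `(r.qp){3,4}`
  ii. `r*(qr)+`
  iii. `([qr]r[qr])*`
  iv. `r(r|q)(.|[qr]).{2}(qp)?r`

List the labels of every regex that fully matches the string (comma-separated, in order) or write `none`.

i → match
ii → no match — must end with `qr`
iii → no match
iv → no match — must end with `r`

i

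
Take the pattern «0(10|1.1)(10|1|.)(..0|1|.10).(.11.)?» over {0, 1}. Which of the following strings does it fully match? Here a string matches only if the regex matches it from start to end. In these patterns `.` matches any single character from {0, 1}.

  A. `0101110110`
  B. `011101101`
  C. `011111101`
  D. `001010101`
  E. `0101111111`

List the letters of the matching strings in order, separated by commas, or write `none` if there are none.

A → match
B → match
C → match
D → no match
E → match

A, B, C, E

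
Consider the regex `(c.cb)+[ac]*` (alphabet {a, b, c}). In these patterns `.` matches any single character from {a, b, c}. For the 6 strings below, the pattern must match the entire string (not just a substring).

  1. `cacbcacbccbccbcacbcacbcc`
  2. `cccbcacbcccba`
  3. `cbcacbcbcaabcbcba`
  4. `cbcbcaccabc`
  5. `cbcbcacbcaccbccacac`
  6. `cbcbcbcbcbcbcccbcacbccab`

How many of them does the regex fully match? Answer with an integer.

1

1 → no match
2 → match
3 → no match
4 → no match
5 → no match
6 → no match
Total matched: 1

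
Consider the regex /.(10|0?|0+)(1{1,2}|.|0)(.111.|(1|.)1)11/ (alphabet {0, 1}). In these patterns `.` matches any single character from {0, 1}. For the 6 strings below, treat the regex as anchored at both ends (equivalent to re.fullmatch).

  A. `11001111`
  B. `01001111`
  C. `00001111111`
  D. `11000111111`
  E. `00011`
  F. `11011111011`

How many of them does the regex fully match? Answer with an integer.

A → match
B → match
C → match
D → match
E → no match
F → match
Total matched: 5

5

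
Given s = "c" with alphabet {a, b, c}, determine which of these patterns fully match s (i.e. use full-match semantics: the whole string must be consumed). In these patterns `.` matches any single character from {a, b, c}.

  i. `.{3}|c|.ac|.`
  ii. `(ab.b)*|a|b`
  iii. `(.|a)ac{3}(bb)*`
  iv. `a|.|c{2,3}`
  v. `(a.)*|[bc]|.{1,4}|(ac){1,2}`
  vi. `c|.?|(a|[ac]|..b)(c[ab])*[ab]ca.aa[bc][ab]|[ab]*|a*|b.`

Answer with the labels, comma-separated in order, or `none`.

i, iv, v, vi

i → match
ii → no match
iii → no match
iv → match
v → match
vi → match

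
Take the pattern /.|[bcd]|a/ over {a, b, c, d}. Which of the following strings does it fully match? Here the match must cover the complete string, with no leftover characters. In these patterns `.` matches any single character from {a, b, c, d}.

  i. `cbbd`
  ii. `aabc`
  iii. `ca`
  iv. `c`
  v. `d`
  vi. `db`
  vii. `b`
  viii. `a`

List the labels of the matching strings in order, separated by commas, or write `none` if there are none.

iv, v, vii, viii

i → no match
ii → no match
iii → no match
iv → match
v → match
vi → no match
vii → match
viii → match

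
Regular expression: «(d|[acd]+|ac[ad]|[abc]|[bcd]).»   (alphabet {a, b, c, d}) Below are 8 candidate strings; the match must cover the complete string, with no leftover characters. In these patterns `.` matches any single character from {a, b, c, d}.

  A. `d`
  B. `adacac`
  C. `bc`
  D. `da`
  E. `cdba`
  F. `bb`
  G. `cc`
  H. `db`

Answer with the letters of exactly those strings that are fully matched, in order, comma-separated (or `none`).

A. `d` → no match
B. `adacac` → match
C. `bc` → match
D. `da` → match
E. `cdba` → no match
F. `bb` → match
G. `cc` → match
H. `db` → match

B, C, D, F, G, H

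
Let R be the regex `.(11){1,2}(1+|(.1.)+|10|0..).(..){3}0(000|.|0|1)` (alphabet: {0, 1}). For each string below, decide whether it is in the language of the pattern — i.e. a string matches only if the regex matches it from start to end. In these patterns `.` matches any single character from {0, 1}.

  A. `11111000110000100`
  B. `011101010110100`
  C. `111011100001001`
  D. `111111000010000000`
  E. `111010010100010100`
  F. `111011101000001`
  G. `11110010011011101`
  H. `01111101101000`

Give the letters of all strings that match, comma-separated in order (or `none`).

A, C, D, E, F, H

A → match
B → no match
C → match
D → match
E → match
F → match
G → no match
H → match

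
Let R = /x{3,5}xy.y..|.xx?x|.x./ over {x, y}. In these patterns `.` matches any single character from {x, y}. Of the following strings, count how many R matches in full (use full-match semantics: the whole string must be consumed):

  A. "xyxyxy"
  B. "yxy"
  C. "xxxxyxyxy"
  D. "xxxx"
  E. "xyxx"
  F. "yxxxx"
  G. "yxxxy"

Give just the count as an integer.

3

A → no match
B → match
C → match
D → match
E → no match
F → no match
G → no match
Total matched: 3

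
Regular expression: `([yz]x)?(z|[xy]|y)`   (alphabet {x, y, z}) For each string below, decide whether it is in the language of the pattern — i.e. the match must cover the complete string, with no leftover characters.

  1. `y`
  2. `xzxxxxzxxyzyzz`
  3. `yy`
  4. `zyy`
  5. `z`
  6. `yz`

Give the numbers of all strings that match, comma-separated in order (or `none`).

1 → match
2 → no match
3 → no match
4 → no match
5 → match
6 → no match

1, 5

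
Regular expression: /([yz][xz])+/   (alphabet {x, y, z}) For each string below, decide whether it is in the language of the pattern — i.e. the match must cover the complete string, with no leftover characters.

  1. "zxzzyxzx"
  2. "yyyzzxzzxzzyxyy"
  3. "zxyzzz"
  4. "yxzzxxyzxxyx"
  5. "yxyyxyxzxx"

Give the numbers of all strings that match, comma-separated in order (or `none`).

1. "zxzzyxzx" → match
2 → no match
3. "zxyzzz" → match
4. "yxzzxxyzxxyx" → no match
5. "yxyyxyxzxx" → no match

1, 3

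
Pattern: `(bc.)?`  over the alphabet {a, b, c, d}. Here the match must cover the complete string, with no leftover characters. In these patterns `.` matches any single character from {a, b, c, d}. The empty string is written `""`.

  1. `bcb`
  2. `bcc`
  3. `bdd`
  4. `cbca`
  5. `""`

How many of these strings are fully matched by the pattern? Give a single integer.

1 → match
2 → match
3 → no match
4 → no match
5 → match
Total matched: 3

3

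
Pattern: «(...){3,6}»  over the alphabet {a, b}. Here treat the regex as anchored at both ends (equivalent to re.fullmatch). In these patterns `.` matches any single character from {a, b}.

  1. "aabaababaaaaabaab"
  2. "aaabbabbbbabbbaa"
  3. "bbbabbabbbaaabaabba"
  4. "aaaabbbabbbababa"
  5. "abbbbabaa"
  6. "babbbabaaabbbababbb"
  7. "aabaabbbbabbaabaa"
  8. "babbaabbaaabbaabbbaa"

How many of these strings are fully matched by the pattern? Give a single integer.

1 → no match
2 → no match
3 → no match
4 → no match
5 → match
6 → no match
7 → no match
8 → no match
Total matched: 1

1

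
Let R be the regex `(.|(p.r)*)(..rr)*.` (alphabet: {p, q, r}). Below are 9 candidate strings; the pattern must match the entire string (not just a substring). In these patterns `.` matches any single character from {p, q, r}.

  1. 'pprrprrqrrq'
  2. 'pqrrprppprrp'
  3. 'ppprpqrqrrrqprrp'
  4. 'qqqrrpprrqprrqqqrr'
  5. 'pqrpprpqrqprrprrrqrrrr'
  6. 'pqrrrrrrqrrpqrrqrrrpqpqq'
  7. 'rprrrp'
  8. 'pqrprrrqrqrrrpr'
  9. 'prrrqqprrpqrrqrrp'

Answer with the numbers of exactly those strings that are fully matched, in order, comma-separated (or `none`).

5, 7

1. 'pprrprrqrrq' → no match
2. 'pqrrprppprrp' → no match
3 → no match
4 → no match
5 → match
6 → no match
7. 'rprrrp' → match
8 → no match
9 → no match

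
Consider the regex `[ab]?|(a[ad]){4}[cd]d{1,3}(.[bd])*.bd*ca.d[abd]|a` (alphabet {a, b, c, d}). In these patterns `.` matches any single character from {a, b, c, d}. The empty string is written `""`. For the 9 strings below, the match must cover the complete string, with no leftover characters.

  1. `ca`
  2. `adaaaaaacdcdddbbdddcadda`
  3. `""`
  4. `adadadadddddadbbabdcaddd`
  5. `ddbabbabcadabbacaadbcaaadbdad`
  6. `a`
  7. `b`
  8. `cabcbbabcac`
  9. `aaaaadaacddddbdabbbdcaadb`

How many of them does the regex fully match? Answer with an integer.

1 → no match
2 → match
3 → match
4 → match
5 → no match
6 → match
7 → match
8 → no match
9 → match
Total matched: 6

6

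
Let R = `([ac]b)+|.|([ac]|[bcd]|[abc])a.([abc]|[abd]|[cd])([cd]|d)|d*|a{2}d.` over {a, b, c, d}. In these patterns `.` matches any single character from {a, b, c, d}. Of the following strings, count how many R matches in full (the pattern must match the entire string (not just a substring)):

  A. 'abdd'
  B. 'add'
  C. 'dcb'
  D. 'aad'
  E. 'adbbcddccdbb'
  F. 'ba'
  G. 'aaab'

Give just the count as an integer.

A. 'abdd' → no match
B. 'add' → no match
C. 'dcb' → no match
D. 'aad' → no match
E. 'adbbcddccdbb' → no match
F. 'ba' → no match
G. 'aaab' → no match
Total matched: 0

0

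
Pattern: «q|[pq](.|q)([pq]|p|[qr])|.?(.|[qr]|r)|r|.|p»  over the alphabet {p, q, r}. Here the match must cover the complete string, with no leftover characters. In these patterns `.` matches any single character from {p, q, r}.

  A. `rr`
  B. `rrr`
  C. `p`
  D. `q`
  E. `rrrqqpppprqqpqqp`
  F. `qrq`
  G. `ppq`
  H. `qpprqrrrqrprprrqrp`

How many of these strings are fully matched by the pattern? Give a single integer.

5

A → match
B → no match
C → match
D → match
E → no match
F → match
G → match
H → no match
Total matched: 5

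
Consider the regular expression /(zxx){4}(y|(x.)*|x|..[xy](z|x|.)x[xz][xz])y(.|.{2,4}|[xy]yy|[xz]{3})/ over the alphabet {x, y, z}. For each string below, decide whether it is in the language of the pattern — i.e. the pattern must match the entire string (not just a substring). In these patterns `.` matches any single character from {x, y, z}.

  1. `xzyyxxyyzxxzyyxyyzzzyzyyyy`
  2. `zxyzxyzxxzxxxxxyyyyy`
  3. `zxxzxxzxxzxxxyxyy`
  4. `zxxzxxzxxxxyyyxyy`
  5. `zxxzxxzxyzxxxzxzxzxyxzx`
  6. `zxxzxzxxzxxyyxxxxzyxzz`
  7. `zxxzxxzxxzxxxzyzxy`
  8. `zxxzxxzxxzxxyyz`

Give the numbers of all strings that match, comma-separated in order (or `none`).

3, 7, 8

1 → no match — must start with `zxx`
2 → no match — must start with `zxx`
3 → match
4 → no match
5 → no match
6 → no match
7 → match
8 → match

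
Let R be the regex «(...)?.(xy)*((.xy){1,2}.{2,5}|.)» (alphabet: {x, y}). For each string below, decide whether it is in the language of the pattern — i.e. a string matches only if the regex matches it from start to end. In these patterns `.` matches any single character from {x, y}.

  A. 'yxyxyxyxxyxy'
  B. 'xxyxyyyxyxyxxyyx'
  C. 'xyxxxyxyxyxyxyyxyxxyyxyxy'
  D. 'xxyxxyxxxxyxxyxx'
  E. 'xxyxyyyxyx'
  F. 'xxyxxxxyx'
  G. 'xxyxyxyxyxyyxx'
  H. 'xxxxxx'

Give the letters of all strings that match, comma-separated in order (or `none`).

A → match
B → no match
C → match
D → no match
E → no match
F → no match
G → no match
H → no match

A, C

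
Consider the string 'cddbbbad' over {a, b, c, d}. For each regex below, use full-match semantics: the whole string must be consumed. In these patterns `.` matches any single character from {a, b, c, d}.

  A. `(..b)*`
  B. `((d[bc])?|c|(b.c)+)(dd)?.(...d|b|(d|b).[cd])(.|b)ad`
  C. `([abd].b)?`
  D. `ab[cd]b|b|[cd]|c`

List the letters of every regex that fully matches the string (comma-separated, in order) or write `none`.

B

A → no match
B → match
C → no match
D → no match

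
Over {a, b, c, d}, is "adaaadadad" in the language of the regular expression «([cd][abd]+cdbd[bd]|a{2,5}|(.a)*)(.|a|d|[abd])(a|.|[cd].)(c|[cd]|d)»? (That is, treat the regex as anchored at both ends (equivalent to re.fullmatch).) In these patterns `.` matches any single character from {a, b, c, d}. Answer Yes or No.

No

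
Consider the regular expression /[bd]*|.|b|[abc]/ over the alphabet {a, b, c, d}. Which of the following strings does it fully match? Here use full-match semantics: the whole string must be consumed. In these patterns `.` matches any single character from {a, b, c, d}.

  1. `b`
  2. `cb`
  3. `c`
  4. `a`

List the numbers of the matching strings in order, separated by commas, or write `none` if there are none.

1 → match
2 → no match
3 → match
4 → match

1, 3, 4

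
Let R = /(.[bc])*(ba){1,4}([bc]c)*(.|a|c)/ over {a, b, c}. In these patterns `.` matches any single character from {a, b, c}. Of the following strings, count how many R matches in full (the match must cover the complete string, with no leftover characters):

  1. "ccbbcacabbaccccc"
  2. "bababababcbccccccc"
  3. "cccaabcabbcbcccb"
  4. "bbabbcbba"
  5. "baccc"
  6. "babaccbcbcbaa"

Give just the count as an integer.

1 → no match
2 → no match
3 → no match
4 → no match
5 → match
6 → no match
Total matched: 1

1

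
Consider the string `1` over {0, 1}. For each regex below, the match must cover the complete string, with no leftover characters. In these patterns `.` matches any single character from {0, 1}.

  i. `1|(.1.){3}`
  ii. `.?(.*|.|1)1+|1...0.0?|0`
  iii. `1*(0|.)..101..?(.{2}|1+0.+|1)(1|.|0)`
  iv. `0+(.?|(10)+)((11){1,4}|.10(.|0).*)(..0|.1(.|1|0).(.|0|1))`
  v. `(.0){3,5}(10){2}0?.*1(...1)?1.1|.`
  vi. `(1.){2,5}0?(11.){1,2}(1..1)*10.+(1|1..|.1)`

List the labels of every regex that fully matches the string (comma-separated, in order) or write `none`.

i, ii, v

i → match
ii → match
iii → no match
iv → no match — must start with `0`
v → match
vi → no match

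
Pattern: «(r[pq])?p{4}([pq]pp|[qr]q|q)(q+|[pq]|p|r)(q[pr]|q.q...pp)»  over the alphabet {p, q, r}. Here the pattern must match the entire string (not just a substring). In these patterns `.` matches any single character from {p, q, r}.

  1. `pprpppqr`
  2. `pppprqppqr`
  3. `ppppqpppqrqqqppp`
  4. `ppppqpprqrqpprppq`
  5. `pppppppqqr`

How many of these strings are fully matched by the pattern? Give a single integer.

2

1 → no match
2 → no match
3 → match
4 → no match
5 → match
Total matched: 2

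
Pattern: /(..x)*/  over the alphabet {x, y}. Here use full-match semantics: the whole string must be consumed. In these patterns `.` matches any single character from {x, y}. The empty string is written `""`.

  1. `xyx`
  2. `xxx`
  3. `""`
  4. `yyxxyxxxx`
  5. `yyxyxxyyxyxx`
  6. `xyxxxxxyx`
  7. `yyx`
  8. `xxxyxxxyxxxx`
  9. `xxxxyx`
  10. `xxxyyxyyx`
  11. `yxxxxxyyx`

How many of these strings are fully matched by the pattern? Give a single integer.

1. `xyx` → match
2. `xxx` → match
3. `""` → match
4. `yyxxyxxxx` → match
5. `yyxyxxyyxyxx` → match
6. `xyxxxxxyx` → match
7. `yyx` → match
8. `xxxyxxxyxxxx` → match
9. `xxxxyx` → match
10. `xxxyyxyyx` → match
11. `yxxxxxyyx` → match
Total matched: 11

11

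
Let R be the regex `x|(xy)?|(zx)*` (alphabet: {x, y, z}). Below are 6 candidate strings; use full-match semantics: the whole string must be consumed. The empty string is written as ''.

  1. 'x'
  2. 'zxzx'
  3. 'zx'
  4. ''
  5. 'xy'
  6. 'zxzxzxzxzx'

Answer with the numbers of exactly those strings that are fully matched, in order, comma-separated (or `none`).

1, 2, 3, 4, 5, 6

1 → match
2 → match
3 → match
4 → match
5 → match
6 → match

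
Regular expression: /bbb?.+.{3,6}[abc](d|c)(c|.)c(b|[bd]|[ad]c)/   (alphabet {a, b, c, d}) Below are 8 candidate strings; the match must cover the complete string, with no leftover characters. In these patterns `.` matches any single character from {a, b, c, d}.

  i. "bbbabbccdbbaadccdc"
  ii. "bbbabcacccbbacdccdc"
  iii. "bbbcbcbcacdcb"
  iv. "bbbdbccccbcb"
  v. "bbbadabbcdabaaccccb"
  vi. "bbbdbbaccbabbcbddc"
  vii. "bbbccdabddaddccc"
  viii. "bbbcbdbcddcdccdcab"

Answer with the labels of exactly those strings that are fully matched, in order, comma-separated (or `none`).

i → match
ii → match
iii → match
iv. "bbbdbccccbcb" → match
v → match
vi → no match
vii → no match
viii → no match

i, ii, iii, iv, v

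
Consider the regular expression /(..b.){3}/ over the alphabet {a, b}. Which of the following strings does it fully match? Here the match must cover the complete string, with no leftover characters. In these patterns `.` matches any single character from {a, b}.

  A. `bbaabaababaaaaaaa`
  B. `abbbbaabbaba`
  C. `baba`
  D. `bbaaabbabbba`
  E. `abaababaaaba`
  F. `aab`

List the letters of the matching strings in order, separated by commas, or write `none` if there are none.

none

A → no match
B → no match
C → no match
D → no match
E → no match
F → no match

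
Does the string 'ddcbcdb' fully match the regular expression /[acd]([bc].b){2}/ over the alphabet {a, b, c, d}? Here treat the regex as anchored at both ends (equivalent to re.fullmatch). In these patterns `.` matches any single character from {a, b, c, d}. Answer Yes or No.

No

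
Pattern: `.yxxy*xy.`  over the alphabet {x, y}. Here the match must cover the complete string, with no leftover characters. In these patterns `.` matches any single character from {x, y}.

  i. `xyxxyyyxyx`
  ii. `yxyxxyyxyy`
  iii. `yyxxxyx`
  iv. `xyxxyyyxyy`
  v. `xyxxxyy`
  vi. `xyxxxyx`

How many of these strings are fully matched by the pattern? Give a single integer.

5

i → match
ii → no match
iii → match
iv → match
v → match
vi → match
Total matched: 5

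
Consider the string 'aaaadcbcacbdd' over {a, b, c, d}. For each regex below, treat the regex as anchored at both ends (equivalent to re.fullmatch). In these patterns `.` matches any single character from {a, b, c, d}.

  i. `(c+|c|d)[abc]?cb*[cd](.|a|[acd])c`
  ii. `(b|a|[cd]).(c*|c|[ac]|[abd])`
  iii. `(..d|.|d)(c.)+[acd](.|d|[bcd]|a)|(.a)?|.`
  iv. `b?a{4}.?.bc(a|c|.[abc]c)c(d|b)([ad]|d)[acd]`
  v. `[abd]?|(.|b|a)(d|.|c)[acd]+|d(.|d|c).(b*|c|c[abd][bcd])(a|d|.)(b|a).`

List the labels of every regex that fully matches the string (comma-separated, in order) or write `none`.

iv

i → no match — must end with 'c'
ii → no match
iii → no match
iv → match
v → no match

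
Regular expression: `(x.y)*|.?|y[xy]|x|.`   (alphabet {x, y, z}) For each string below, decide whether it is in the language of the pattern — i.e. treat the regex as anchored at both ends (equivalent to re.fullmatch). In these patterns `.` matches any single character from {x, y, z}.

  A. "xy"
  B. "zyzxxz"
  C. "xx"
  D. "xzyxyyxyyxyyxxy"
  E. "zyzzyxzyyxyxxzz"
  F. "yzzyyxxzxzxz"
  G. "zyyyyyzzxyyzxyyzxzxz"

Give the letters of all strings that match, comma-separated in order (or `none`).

D

A. "xy" → no match
B. "zyzxxz" → no match
C. "xx" → no match
D → match
E → no match
F. "yzzyyxxzxzxz" → no match
G → no match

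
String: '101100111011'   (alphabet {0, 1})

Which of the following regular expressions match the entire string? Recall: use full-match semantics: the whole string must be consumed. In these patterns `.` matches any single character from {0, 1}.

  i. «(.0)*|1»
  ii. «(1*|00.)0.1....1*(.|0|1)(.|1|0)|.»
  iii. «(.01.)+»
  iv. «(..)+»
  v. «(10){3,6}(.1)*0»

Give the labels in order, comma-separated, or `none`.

i → no match
ii → no match
iii → match
iv → match
v → no match — must end with '0'

iii, iv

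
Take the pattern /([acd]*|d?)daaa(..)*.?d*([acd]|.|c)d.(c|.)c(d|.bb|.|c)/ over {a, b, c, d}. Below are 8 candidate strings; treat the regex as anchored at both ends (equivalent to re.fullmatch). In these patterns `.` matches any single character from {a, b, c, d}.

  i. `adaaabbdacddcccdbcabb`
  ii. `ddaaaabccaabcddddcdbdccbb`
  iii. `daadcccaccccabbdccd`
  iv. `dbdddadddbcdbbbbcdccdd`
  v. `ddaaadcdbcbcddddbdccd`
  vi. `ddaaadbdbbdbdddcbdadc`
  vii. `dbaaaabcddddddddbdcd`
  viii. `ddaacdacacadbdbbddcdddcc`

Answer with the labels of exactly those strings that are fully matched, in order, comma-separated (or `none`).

ii

i → no match
ii → match
iii → no match
iv → no match
v → no match
vi → no match
vii → no match
viii → no match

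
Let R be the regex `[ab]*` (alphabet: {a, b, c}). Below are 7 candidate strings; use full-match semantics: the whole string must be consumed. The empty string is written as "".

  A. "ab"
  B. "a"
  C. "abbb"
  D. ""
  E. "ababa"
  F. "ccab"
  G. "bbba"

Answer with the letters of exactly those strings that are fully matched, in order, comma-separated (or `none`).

A → match
B → match
C → match
D → match
E → match
F → no match
G → match

A, B, C, D, E, G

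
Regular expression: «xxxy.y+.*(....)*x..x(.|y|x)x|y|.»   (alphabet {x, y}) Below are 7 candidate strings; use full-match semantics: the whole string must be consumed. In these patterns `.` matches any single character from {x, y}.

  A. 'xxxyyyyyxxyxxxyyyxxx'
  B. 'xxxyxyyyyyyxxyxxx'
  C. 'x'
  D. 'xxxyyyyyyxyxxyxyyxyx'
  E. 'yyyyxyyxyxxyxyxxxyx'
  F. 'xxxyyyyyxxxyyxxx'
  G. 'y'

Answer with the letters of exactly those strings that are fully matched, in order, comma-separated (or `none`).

B, C, D, F, G

A → no match
B → match
C. 'x' → match
D → match
E → no match
F → match
G. 'y' → match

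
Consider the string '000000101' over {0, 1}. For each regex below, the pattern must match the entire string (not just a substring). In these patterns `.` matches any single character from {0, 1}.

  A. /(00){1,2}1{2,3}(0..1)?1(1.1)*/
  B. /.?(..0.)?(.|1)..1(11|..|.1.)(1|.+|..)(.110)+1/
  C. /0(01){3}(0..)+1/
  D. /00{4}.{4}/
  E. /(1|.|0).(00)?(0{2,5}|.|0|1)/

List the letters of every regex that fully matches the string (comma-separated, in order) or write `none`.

D

A → no match
B → no match — must end with '1101'
C → no match — must start with '001'
D → match
E → no match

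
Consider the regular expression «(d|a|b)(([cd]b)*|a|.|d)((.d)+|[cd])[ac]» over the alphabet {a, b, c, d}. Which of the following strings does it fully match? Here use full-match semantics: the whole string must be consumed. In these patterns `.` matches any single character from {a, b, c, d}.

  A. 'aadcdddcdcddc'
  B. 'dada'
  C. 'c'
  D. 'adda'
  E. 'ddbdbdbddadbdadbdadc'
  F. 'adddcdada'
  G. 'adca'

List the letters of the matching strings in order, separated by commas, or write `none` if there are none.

B, D, E, F, G

A → no match
B. 'dada' → match
C. 'c' → no match
D. 'adda' → match
E → match
F. 'adddcdada' → match
G. 'adca' → match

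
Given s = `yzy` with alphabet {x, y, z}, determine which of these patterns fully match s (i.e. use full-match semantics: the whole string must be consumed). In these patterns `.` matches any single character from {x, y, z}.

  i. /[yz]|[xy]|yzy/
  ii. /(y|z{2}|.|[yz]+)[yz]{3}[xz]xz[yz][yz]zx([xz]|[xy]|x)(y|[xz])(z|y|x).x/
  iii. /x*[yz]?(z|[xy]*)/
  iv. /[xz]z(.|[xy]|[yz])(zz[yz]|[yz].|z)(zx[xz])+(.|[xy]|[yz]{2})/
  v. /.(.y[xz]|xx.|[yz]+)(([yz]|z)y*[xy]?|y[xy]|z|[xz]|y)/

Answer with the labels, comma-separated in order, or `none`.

i, v

i → match
ii → no match — must end with `x`
iii → no match
iv → no match
v → match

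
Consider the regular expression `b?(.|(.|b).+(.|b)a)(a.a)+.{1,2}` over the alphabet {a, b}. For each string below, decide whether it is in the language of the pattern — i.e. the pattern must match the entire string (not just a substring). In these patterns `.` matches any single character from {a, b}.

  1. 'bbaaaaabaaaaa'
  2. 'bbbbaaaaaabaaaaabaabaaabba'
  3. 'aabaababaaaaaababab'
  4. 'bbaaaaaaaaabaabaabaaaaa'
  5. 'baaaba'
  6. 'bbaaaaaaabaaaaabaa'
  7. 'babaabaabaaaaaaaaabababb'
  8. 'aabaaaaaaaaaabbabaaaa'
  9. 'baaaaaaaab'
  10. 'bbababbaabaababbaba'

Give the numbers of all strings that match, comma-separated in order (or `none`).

1 → match
2 → no match
3 → no match
4 → match
5 → match
6 → match
7 → no match
8 → no match
9 → match
10 → no match

1, 4, 5, 6, 9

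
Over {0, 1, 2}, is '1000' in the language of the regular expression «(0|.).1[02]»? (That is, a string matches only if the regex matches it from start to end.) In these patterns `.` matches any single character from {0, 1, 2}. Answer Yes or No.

No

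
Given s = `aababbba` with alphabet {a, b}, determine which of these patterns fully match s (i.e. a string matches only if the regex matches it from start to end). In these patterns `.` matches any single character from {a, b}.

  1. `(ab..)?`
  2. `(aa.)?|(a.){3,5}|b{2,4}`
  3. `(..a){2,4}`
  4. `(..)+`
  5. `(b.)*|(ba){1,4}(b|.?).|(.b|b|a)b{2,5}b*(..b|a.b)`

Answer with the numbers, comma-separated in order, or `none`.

1 → no match
2 → no match
3 → no match
4 → match
5 → no match

4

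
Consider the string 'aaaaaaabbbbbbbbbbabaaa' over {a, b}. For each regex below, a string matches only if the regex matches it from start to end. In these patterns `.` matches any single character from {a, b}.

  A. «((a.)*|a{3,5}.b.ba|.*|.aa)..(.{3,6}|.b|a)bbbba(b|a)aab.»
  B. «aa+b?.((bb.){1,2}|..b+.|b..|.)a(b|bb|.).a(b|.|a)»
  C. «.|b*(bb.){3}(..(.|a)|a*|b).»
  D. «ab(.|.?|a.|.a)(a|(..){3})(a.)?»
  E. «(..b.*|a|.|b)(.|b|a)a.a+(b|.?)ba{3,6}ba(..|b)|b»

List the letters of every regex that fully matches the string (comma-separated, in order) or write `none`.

A → no match
B → match
C → no match
D → no match — must start with 'ab'
E → no match

B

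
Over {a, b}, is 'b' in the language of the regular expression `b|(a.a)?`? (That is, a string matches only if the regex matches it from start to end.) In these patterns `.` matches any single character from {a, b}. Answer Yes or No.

Yes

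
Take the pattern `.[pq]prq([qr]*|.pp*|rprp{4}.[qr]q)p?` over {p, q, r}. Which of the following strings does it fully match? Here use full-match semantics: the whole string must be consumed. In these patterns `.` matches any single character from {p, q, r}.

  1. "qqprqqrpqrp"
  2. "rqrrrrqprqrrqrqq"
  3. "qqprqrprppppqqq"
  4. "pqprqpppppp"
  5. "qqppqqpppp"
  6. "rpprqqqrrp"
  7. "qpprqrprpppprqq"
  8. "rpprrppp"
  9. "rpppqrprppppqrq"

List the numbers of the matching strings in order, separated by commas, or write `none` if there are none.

3, 4, 6, 7

1 → no match
2 → no match
3 → match
4 → match
5 → no match
6 → match
7 → match
8 → no match
9 → no match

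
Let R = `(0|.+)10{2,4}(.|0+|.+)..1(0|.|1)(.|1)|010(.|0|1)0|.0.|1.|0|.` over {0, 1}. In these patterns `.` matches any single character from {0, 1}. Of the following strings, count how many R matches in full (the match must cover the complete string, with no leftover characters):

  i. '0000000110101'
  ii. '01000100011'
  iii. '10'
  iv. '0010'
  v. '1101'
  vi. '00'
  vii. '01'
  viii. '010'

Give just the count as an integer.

i → no match
ii. '01000100011' → no match
iii. '10' → match
iv. '0010' → no match
v. '1101' → no match
vi. '00' → no match
vii. '01' → no match
viii. '010' → no match
Total matched: 1

1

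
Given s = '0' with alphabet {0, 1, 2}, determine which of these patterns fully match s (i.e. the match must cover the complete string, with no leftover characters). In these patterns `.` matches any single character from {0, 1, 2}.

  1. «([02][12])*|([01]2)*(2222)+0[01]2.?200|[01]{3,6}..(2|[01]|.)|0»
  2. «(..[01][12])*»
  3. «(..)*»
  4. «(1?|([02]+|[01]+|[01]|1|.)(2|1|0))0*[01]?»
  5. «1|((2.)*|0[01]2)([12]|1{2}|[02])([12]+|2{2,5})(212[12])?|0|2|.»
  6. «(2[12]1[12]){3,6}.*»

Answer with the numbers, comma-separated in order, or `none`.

1, 4, 5

1 → match
2 → no match
3 → no match
4 → match
5 → match
6 → no match — must start with '2'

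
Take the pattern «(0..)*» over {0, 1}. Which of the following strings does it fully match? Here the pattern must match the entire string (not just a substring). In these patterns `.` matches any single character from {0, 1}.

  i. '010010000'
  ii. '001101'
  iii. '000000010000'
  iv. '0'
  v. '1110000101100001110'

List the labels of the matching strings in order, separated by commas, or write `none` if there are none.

i, iii

i → match
ii → no match
iii → match
iv → no match
v → no match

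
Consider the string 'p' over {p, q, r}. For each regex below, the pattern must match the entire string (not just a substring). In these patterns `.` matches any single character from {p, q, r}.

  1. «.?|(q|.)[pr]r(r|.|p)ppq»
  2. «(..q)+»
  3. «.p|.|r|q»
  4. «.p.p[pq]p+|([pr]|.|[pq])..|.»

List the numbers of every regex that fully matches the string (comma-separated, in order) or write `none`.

1, 3, 4

1 → match
2 → no match — must end with 'q'
3 → match
4 → match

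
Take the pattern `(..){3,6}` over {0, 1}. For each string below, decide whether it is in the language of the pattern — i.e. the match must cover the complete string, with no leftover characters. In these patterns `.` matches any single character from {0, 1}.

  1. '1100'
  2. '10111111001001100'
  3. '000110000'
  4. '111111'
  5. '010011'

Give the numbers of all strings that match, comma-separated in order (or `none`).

4, 5

1 → no match
2 → no match
3 → no match
4 → match
5 → match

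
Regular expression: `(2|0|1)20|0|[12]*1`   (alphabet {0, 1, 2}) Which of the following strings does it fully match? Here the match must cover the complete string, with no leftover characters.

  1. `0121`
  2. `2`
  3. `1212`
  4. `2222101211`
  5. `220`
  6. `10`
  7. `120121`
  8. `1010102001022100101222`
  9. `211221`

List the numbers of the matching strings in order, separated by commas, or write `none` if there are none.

1 → no match
2 → no match
3 → no match
4 → no match
5 → match
6 → no match
7 → no match
8 → no match
9 → match

5, 9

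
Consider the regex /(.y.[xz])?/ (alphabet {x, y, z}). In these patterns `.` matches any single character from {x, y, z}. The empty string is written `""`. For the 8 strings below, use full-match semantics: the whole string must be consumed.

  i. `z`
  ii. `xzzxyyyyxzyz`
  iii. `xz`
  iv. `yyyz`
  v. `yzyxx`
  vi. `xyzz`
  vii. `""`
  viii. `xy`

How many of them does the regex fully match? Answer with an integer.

i. `z` → no match
ii. `xzzxyyyyxzyz` → no match
iii. `xz` → no match
iv. `yyyz` → match
v. `yzyxx` → no match
vi. `xyzz` → match
vii. `""` → match
viii. `xy` → no match
Total matched: 3

3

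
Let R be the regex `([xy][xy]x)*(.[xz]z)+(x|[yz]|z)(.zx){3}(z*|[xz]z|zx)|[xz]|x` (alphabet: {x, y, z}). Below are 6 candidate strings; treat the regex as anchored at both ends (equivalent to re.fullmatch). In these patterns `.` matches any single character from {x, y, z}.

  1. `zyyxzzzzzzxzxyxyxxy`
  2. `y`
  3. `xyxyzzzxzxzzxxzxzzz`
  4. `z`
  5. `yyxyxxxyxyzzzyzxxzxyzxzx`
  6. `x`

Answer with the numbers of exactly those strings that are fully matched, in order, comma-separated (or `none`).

3, 4, 5, 6

1 → no match
2 → no match
3 → match
4 → match
5 → match
6 → match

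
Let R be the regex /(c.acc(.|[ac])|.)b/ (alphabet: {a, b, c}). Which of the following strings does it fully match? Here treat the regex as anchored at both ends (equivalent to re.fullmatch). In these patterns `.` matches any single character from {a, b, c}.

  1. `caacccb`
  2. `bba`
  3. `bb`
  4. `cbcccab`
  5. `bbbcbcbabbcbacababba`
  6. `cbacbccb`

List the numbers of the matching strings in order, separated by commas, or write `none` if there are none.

1, 3

1 → match
2 → no match — must end with `b`
3 → match
4 → no match
5 → no match — must end with `b`
6 → no match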